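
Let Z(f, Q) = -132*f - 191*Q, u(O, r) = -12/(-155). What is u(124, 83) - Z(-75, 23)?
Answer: -853573/155 ≈ -5506.9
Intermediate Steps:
u(O, r) = 12/155 (u(O, r) = -12*(-1/155) = 12/155)
Z(f, Q) = -191*Q - 132*f
u(124, 83) - Z(-75, 23) = 12/155 - (-191*23 - 132*(-75)) = 12/155 - (-4393 + 9900) = 12/155 - 1*5507 = 12/155 - 5507 = -853573/155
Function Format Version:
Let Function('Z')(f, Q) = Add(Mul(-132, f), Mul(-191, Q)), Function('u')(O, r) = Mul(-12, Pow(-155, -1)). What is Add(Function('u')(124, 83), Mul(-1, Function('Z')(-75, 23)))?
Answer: Rational(-853573, 155) ≈ -5506.9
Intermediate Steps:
Function('u')(O, r) = Rational(12, 155) (Function('u')(O, r) = Mul(-12, Rational(-1, 155)) = Rational(12, 155))
Function('Z')(f, Q) = Add(Mul(-191, Q), Mul(-132, f))
Add(Function('u')(124, 83), Mul(-1, Function('Z')(-75, 23))) = Add(Rational(12, 155), Mul(-1, Add(Mul(-191, 23), Mul(-132, -75)))) = Add(Rational(12, 155), Mul(-1, Add(-4393, 9900))) = Add(Rational(12, 155), Mul(-1, 5507)) = Add(Rational(12, 155), -5507) = Rational(-853573, 155)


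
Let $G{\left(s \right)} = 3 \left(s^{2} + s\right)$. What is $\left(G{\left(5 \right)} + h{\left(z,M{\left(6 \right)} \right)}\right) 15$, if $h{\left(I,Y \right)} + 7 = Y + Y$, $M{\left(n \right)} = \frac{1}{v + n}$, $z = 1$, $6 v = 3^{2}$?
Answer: $1249$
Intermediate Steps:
$G{\left(s \right)} = 3 s + 3 s^{2}$ ($G{\left(s \right)} = 3 \left(s + s^{2}\right) = 3 s + 3 s^{2}$)
$v = \frac{3}{2}$ ($v = \frac{3^{2}}{6} = \frac{1}{6} \cdot 9 = \frac{3}{2} \approx 1.5$)
$M{\left(n \right)} = \frac{1}{\frac{3}{2} + n}$
$h{\left(I,Y \right)} = -7 + 2 Y$ ($h{\left(I,Y \right)} = -7 + \left(Y + Y\right) = -7 + 2 Y$)
$\left(G{\left(5 \right)} + h{\left(z,M{\left(6 \right)} \right)}\right) 15 = \left(3 \cdot 5 \left(1 + 5\right) - \left(7 - 2 \frac{2}{3 + 2 \cdot 6}\right)\right) 15 = \left(3 \cdot 5 \cdot 6 - \left(7 - 2 \frac{2}{3 + 12}\right)\right) 15 = \left(90 - \left(7 - 2 \cdot \frac{2}{15}\right)\right) 15 = \left(90 - \left(7 - 2 \cdot 2 \cdot \frac{1}{15}\right)\right) 15 = \left(90 + \left(-7 + 2 \cdot \frac{2}{15}\right)\right) 15 = \left(90 + \left(-7 + \frac{4}{15}\right)\right) 15 = \left(90 - \frac{101}{15}\right) 15 = \frac{1249}{15} \cdot 15 = 1249$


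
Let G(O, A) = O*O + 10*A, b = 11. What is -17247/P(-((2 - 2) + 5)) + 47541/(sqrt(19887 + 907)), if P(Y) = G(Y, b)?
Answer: -5749/45 + 47541*sqrt(20794)/20794 ≈ 201.93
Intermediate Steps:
G(O, A) = O**2 + 10*A
P(Y) = 110 + Y**2 (P(Y) = Y**2 + 10*11 = Y**2 + 110 = 110 + Y**2)
-17247/P(-((2 - 2) + 5)) + 47541/(sqrt(19887 + 907)) = -17247/(110 + (-((2 - 2) + 5))**2) + 47541/(sqrt(19887 + 907)) = -17247/(110 + (-(0 + 5))**2) + 47541/(sqrt(20794)) = -17247/(110 + (-1*5)**2) + 47541*(sqrt(20794)/20794) = -17247/(110 + (-5)**2) + 47541*sqrt(20794)/20794 = -17247/(110 + 25) + 47541*sqrt(20794)/20794 = -17247/135 + 47541*sqrt(20794)/20794 = -17247*1/135 + 47541*sqrt(20794)/20794 = -5749/45 + 47541*sqrt(20794)/20794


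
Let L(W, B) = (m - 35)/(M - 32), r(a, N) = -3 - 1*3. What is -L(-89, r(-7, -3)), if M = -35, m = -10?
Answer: -45/67 ≈ -0.67164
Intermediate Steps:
r(a, N) = -6 (r(a, N) = -3 - 3 = -6)
L(W, B) = 45/67 (L(W, B) = (-10 - 35)/(-35 - 32) = -45/(-67) = -45*(-1/67) = 45/67)
-L(-89, r(-7, -3)) = -1*45/67 = -45/67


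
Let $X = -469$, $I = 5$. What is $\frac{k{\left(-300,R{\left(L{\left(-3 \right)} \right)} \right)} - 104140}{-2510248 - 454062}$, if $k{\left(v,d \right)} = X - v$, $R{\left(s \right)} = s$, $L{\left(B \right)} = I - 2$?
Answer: $\frac{104309}{2964310} \approx 0.035188$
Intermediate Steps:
$L{\left(B \right)} = 3$ ($L{\left(B \right)} = 5 - 2 = 3$)
$k{\left(v,d \right)} = -469 - v$
$\frac{k{\left(-300,R{\left(L{\left(-3 \right)} \right)} \right)} - 104140}{-2510248 - 454062} = \frac{\left(-469 - -300\right) - 104140}{-2510248 - 454062} = \frac{\left(-469 + 300\right) - 104140}{-2964310} = \left(-169 - 104140\right) \left(- \frac{1}{2964310}\right) = \left(-104309\right) \left(- \frac{1}{2964310}\right) = \frac{104309}{2964310}$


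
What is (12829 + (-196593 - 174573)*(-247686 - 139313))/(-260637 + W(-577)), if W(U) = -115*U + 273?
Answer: -143640883663/194009 ≈ -7.4038e+5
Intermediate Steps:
W(U) = 273 - 115*U
(12829 + (-196593 - 174573)*(-247686 - 139313))/(-260637 + W(-577)) = (12829 + (-196593 - 174573)*(-247686 - 139313))/(-260637 + (273 - 115*(-577))) = (12829 - 371166*(-386999))/(-260637 + (273 + 66355)) = (12829 + 143640870834)/(-260637 + 66628) = 143640883663/(-194009) = 143640883663*(-1/194009) = -143640883663/194009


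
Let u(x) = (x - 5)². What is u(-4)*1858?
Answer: 150498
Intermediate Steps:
u(x) = (-5 + x)²
u(-4)*1858 = (-5 - 4)²*1858 = (-9)²*1858 = 81*1858 = 150498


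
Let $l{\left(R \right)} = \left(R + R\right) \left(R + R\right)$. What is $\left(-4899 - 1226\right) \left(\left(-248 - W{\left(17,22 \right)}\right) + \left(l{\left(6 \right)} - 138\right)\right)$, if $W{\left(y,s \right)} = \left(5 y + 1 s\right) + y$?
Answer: $2241750$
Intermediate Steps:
$l{\left(R \right)} = 4 R^{2}$ ($l{\left(R \right)} = 2 R 2 R = 4 R^{2}$)
$W{\left(y,s \right)} = s + 6 y$ ($W{\left(y,s \right)} = \left(5 y + s\right) + y = \left(s + 5 y\right) + y = s + 6 y$)
$\left(-4899 - 1226\right) \left(\left(-248 - W{\left(17,22 \right)}\right) + \left(l{\left(6 \right)} - 138\right)\right) = \left(-4899 - 1226\right) \left(\left(-248 - \left(22 + 6 \cdot 17\right)\right) - \left(138 - 4 \cdot 6^{2}\right)\right) = - 6125 \left(\left(-248 - \left(22 + 102\right)\right) + \left(4 \cdot 36 - 138\right)\right) = - 6125 \left(\left(-248 - 124\right) + \left(144 - 138\right)\right) = - 6125 \left(\left(-248 - 124\right) + 6\right) = - 6125 \left(-372 + 6\right) = \left(-6125\right) \left(-366\right) = 2241750$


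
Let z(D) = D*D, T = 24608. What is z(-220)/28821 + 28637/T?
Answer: 2016374177/709227168 ≈ 2.8431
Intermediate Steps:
z(D) = D²
z(-220)/28821 + 28637/T = (-220)²/28821 + 28637/24608 = 48400*(1/28821) + 28637*(1/24608) = 48400/28821 + 28637/24608 = 2016374177/709227168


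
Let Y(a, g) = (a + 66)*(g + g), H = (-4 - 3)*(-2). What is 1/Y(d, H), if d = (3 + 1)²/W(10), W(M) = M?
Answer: 5/9464 ≈ 0.00052832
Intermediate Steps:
d = 8/5 (d = (3 + 1)²/10 = 4²*(⅒) = 16*(⅒) = 8/5 ≈ 1.6000)
H = 14 (H = -7*(-2) = 14)
Y(a, g) = 2*g*(66 + a) (Y(a, g) = (66 + a)*(2*g) = 2*g*(66 + a))
1/Y(d, H) = 1/(2*14*(66 + 8/5)) = 1/(2*14*(338/5)) = 1/(9464/5) = 5/9464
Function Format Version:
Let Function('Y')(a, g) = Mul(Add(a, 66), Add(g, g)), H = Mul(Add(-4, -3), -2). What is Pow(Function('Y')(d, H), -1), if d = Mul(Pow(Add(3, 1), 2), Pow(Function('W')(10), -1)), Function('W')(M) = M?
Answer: Rational(5, 9464) ≈ 0.00052832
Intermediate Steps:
d = Rational(8, 5) (d = Mul(Pow(Add(3, 1), 2), Pow(10, -1)) = Mul(Pow(4, 2), Rational(1, 10)) = Mul(16, Rational(1, 10)) = Rational(8, 5) ≈ 1.6000)
H = 14 (H = Mul(-7, -2) = 14)
Function('Y')(a, g) = Mul(2, g, Add(66, a)) (Function('Y')(a, g) = Mul(Add(66, a), Mul(2, g)) = Mul(2, g, Add(66, a)))
Pow(Function('Y')(d, H), -1) = Pow(Mul(2, 14, Add(66, Rational(8, 5))), -1) = Pow(Mul(2, 14, Rational(338, 5)), -1) = Pow(Rational(9464, 5), -1) = Rational(5, 9464)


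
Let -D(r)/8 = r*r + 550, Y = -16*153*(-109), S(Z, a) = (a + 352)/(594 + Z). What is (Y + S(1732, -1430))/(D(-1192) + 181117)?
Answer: -310325077/13014196785 ≈ -0.023845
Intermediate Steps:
S(Z, a) = (352 + a)/(594 + Z)
Y = 266832 (Y = -2448*(-109) = 266832)
D(r) = -4400 - 8*r² (D(r) = -8*(r*r + 550) = -8*(r² + 550) = -8*(550 + r²) = -4400 - 8*r²)
(Y + S(1732, -1430))/(D(-1192) + 181117) = (266832 + (352 - 1430)/(594 + 1732))/((-4400 - 8*(-1192)²) + 181117) = (266832 - 1078/2326)/((-4400 - 8*1420864) + 181117) = (266832 + (1/2326)*(-1078))/((-4400 - 11366912) + 181117) = (266832 - 539/1163)/(-11371312 + 181117) = (310325077/1163)/(-11190195) = (310325077/1163)*(-1/11190195) = -310325077/13014196785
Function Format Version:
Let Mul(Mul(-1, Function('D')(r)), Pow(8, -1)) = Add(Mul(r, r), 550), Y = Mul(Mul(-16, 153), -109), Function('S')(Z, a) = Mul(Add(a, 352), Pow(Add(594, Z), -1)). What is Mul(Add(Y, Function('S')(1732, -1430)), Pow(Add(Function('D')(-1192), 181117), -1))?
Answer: Rational(-310325077, 13014196785) ≈ -0.023845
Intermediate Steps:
Function('S')(Z, a) = Mul(Pow(Add(594, Z), -1), Add(352, a)) (Function('S')(Z, a) = Mul(Add(352, a), Pow(Add(594, Z), -1)) = Mul(Pow(Add(594, Z), -1), Add(352, a)))
Y = 266832 (Y = Mul(-2448, -109) = 266832)
Function('D')(r) = Add(-4400, Mul(-8, Pow(r, 2))) (Function('D')(r) = Mul(-8, Add(Mul(r, r), 550)) = Mul(-8, Add(Pow(r, 2), 550)) = Mul(-8, Add(550, Pow(r, 2))) = Add(-4400, Mul(-8, Pow(r, 2))))
Mul(Add(Y, Function('S')(1732, -1430)), Pow(Add(Function('D')(-1192), 181117), -1)) = Mul(Add(266832, Mul(Pow(Add(594, 1732), -1), Add(352, -1430))), Pow(Add(Add(-4400, Mul(-8, Pow(-1192, 2))), 181117), -1)) = Mul(Add(266832, Mul(Pow(2326, -1), -1078)), Pow(Add(Add(-4400, Mul(-8, 1420864)), 181117), -1)) = Mul(Add(266832, Mul(Rational(1, 2326), -1078)), Pow(Add(Add(-4400, -11366912), 181117), -1)) = Mul(Add(266832, Rational(-539, 1163)), Pow(Add(-11371312, 181117), -1)) = Mul(Rational(310325077, 1163), Pow(-11190195, -1)) = Mul(Rational(310325077, 1163), Rational(-1, 11190195)) = Rational(-310325077, 13014196785)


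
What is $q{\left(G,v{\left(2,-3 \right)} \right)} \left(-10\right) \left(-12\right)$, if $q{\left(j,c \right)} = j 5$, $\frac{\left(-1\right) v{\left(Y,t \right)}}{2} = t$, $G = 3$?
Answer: $1800$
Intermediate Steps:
$v{\left(Y,t \right)} = - 2 t$
$q{\left(j,c \right)} = 5 j$
$q{\left(G,v{\left(2,-3 \right)} \right)} \left(-10\right) \left(-12\right) = 5 \cdot 3 \left(-10\right) \left(-12\right) = 15 \left(-10\right) \left(-12\right) = \left(-150\right) \left(-12\right) = 1800$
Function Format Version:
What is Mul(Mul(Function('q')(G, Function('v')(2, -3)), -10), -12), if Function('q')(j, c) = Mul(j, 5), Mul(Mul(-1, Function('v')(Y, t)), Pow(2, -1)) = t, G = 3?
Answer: 1800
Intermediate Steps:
Function('v')(Y, t) = Mul(-2, t)
Function('q')(j, c) = Mul(5, j)
Mul(Mul(Function('q')(G, Function('v')(2, -3)), -10), -12) = Mul(Mul(Mul(5, 3), -10), -12) = Mul(Mul(15, -10), -12) = Mul(-150, -12) = 1800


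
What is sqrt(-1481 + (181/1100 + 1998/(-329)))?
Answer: 3*I*sqrt(216380874941)/36190 ≈ 38.56*I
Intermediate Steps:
sqrt(-1481 + (181/1100 + 1998/(-329))) = sqrt(-1481 + (181*(1/1100) + 1998*(-1/329))) = sqrt(-1481 + (181/1100 - 1998/329)) = sqrt(-1481 - 2138251/361900) = sqrt(-538112151/361900) = 3*I*sqrt(216380874941)/36190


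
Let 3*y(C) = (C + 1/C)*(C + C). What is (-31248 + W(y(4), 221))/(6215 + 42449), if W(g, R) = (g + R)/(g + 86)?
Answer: -829429/1291808 ≈ -0.64207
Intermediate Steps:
y(C) = 2*C*(C + 1/C)/3 (y(C) = ((C + 1/C)*(C + C))/3 = ((C + 1/C)*(2*C))/3 = (2*C*(C + 1/C))/3 = 2*C*(C + 1/C)/3)
W(g, R) = (R + g)/(86 + g)
(-31248 + W(y(4), 221))/(6215 + 42449) = (-31248 + (221 + (⅔ + (⅔)*4²))/(86 + (⅔ + (⅔)*4²)))/(6215 + 42449) = (-31248 + (221 + (⅔ + (⅔)*16))/(86 + (⅔ + (⅔)*16)))/48664 = (-31248 + (221 + (⅔ + 32/3))/(86 + (⅔ + 32/3)))*(1/48664) = (-31248 + (221 + 34/3)/(86 + 34/3))*(1/48664) = (-31248 + (697/3)/(292/3))*(1/48664) = (-31248 + (3/292)*(697/3))*(1/48664) = (-31248 + 697/292)*(1/48664) = -9123719/292*1/48664 = -829429/1291808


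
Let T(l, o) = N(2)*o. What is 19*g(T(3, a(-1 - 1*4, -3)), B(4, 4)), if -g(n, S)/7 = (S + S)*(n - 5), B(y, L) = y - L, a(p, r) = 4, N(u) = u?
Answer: 0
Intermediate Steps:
T(l, o) = 2*o
g(n, S) = -14*S*(-5 + n) (g(n, S) = -7*(S + S)*(n - 5) = -7*2*S*(-5 + n) = -14*S*(-5 + n))
19*g(T(3, a(-1 - 1*4, -3)), B(4, 4)) = 19*(14*(4 - 1*4)*(5 - 2*4)) = 19*(14*(4 - 4)*(5 - 1*8)) = 19*(14*0*(5 - 8)) = 19*(14*0*(-3)) = 19*0 = 0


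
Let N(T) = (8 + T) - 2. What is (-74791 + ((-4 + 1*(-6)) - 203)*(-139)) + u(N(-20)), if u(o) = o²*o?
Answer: -47928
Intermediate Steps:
N(T) = 6 + T
u(o) = o³
(-74791 + ((-4 + 1*(-6)) - 203)*(-139)) + u(N(-20)) = (-74791 + ((-4 + 1*(-6)) - 203)*(-139)) + (6 - 20)³ = (-74791 + ((-4 - 6) - 203)*(-139)) + (-14)³ = (-74791 + (-10 - 203)*(-139)) - 2744 = (-74791 - 213*(-139)) - 2744 = (-74791 + 29607) - 2744 = -45184 - 2744 = -47928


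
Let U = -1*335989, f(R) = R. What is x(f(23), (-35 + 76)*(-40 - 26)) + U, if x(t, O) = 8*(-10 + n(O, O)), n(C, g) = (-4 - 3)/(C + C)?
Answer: -454701343/1353 ≈ -3.3607e+5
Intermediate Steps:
n(C, g) = -7/(2*C) (n(C, g) = -7*1/(2*C) = -7/(2*C))
U = -335989
x(t, O) = -80 - 28/O (x(t, O) = 8*(-10 - 7/(2*O)) = -80 - 28/O)
x(f(23), (-35 + 76)*(-40 - 26)) + U = (-80 - 28*1/((-40 - 26)*(-35 + 76))) - 335989 = (-80 - 28/(41*(-66))) - 335989 = (-80 - 28/(-2706)) - 335989 = (-80 - 28*(-1/2706)) - 335989 = (-80 + 14/1353) - 335989 = -108226/1353 - 335989 = -454701343/1353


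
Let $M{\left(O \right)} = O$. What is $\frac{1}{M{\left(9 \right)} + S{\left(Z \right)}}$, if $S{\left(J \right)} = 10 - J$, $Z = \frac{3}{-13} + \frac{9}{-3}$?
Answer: $\frac{13}{289} \approx 0.044983$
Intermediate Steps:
$Z = - \frac{42}{13}$ ($Z = 3 \left(- \frac{1}{13}\right) + 9 \left(- \frac{1}{3}\right) = - \frac{3}{13} - 3 = - \frac{42}{13} \approx -3.2308$)
$\frac{1}{M{\left(9 \right)} + S{\left(Z \right)}} = \frac{1}{9 + \left(10 - - \frac{42}{13}\right)} = \frac{1}{9 + \left(10 + \frac{42}{13}\right)} = \frac{1}{9 + \frac{172}{13}} = \frac{1}{\frac{289}{13}} = \frac{13}{289}$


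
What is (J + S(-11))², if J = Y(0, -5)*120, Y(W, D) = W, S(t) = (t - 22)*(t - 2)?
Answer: 184041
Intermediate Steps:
S(t) = (-22 + t)*(-2 + t)
J = 0 (J = 0*120 = 0)
(J + S(-11))² = (0 + (44 + (-11)² - 24*(-11)))² = (0 + (44 + 121 + 264))² = (0 + 429)² = 429² = 184041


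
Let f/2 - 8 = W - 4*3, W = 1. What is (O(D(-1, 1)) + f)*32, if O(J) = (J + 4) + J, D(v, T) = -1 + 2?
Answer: 0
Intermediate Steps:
D(v, T) = 1
O(J) = 4 + 2*J (O(J) = (4 + J) + J = 4 + 2*J)
f = -6 (f = 16 + 2*(1 - 4*3) = 16 + 2*(1 - 12) = 16 + 2*(-11) = 16 - 22 = -6)
(O(D(-1, 1)) + f)*32 = ((4 + 2*1) - 6)*32 = ((4 + 2) - 6)*32 = (6 - 6)*32 = 0*32 = 0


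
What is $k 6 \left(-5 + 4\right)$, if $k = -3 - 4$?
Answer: $42$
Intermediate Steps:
$k = -7$ ($k = -3 + \left(-5 + 1\right) = -3 - 4 = -7$)
$k 6 \left(-5 + 4\right) = \left(-7\right) 6 \left(-5 + 4\right) = \left(-42\right) \left(-1\right) = 42$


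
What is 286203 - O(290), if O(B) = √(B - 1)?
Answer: 286186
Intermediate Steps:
O(B) = √(-1 + B)
286203 - O(290) = 286203 - √(-1 + 290) = 286203 - √289 = 286203 - 1*17 = 286203 - 17 = 286186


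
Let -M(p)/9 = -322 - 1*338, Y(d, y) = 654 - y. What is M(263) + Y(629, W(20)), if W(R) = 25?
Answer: 6569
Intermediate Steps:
M(p) = 5940 (M(p) = -9*(-322 - 1*338) = -9*(-322 - 338) = -9*(-660) = 5940)
M(263) + Y(629, W(20)) = 5940 + (654 - 1*25) = 5940 + (654 - 25) = 5940 + 629 = 6569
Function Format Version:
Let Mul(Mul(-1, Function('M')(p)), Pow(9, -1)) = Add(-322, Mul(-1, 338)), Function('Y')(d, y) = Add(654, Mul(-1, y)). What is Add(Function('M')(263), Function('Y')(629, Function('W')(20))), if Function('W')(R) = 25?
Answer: 6569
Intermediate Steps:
Function('M')(p) = 5940 (Function('M')(p) = Mul(-9, Add(-322, Mul(-1, 338))) = Mul(-9, Add(-322, -338)) = Mul(-9, -660) = 5940)
Add(Function('M')(263), Function('Y')(629, Function('W')(20))) = Add(5940, Add(654, Mul(-1, 25))) = Add(5940, Add(654, -25)) = Add(5940, 629) = 6569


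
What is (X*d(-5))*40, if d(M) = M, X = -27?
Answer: 5400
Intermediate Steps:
(X*d(-5))*40 = -27*(-5)*40 = 135*40 = 5400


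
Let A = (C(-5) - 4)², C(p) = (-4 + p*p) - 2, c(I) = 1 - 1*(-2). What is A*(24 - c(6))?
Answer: 4725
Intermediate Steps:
c(I) = 3 (c(I) = 1 + 2 = 3)
C(p) = -6 + p² (C(p) = (-4 + p²) - 2 = -6 + p²)
A = 225 (A = ((-6 + (-5)²) - 4)² = ((-6 + 25) - 4)² = (19 - 4)² = 15² = 225)
A*(24 - c(6)) = 225*(24 - 1*3) = 225*(24 - 3) = 225*21 = 4725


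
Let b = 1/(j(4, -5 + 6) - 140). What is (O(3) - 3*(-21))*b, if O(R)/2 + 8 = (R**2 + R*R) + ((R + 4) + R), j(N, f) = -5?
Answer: -103/145 ≈ -0.71034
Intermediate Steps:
O(R) = -8 + 4*R + 4*R**2 (O(R) = -16 + 2*((R**2 + R*R) + ((R + 4) + R)) = -16 + 2*((R**2 + R**2) + ((4 + R) + R)) = -16 + 2*(2*R**2 + (4 + 2*R)) = -16 + 2*(4 + 2*R + 2*R**2) = -16 + (8 + 4*R + 4*R**2) = -8 + 4*R + 4*R**2)
b = -1/145 (b = 1/(-5 - 140) = 1/(-145) = -1/145 ≈ -0.0068966)
(O(3) - 3*(-21))*b = ((-8 + 4*3 + 4*3**2) - 3*(-21))*(-1/145) = ((-8 + 12 + 4*9) + 63)*(-1/145) = ((-8 + 12 + 36) + 63)*(-1/145) = (40 + 63)*(-1/145) = 103*(-1/145) = -103/145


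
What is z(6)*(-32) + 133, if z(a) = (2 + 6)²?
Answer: -1915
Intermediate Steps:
z(a) = 64 (z(a) = 8² = 64)
z(6)*(-32) + 133 = 64*(-32) + 133 = -2048 + 133 = -1915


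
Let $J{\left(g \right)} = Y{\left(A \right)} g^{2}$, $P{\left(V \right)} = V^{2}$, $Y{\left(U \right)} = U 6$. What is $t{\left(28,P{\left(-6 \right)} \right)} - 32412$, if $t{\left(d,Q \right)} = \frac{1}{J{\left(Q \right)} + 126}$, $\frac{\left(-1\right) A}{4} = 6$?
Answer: $- \frac{6044773177}{186498} \approx -32412.0$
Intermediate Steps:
$A = -24$ ($A = \left(-4\right) 6 = -24$)
$Y{\left(U \right)} = 6 U$
$J{\left(g \right)} = - 144 g^{2}$ ($J{\left(g \right)} = 6 \left(-24\right) g^{2} = - 144 g^{2}$)
$t{\left(d,Q \right)} = \frac{1}{126 - 144 Q^{2}}$ ($t{\left(d,Q \right)} = \frac{1}{- 144 Q^{2} + 126} = \frac{1}{126 - 144 Q^{2}}$)
$t{\left(28,P{\left(-6 \right)} \right)} - 32412 = - \frac{1}{-126 + 144 \left(\left(-6\right)^{2}\right)^{2}} - 32412 = - \frac{1}{-126 + 144 \cdot 36^{2}} - 32412 = - \frac{1}{-126 + 144 \cdot 1296} - 32412 = - \frac{1}{-126 + 186624} - 32412 = - \frac{1}{186498} - 32412 = - \frac{6044773177}{186498}$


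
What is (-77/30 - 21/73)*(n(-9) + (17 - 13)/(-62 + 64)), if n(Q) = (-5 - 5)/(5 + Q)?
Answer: -18753/1460 ≈ -12.845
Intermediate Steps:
n(Q) = -10/(5 + Q)
(-77/30 - 21/73)*(n(-9) + (17 - 13)/(-62 + 64)) = (-77/30 - 21/73)*(-10/(5 - 9) + (17 - 13)/(-62 + 64)) = (-77*1/30 - 21*1/73)*(-10/(-4) + 4/2) = (-77/30 - 21/73)*(-10*(-1/4) + 4*(1/2)) = -6251*(5/2 + 2)/2190 = -6251/2190*9/2 = -18753/1460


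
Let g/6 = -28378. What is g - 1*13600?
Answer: -183868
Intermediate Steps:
g = -170268 (g = 6*(-28378) = -170268)
g - 1*13600 = -170268 - 1*13600 = -170268 - 13600 = -183868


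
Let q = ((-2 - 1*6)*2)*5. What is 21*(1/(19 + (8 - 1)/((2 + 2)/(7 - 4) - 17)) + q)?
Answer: -1463973/872 ≈ -1678.9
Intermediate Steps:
q = -80 (q = ((-2 - 6)*2)*5 = -8*2*5 = -16*5 = -80)
21*(1/(19 + (8 - 1)/((2 + 2)/(7 - 4) - 17)) + q) = 21*(1/(19 + (8 - 1)/((2 + 2)/(7 - 4) - 17)) - 80) = 21*(1/(19 + 7/(4/3 - 17)) - 80) = 21*(1/(19 + 7/(-47/3)) - 80) = 21*(1/(19 + 7*(-3/47)) - 80) = 21*(1/(19 - 21/47) - 80) = 21*(1/(872/47) - 80) = 21*(47/872 - 80) = 21*(-69713/872) = -1463973/872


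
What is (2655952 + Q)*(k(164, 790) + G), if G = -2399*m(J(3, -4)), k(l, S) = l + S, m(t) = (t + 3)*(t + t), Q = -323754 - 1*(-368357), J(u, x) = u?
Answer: -230654402550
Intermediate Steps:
Q = 44603 (Q = -323754 + 368357 = 44603)
m(t) = 2*t*(3 + t) (m(t) = (3 + t)*(2*t) = 2*t*(3 + t))
k(l, S) = S + l
G = -86364 (G = -4798*3*(3 + 3) = -4798*3*6 = -2399*36 = -86364)
(2655952 + Q)*(k(164, 790) + G) = (2655952 + 44603)*((790 + 164) - 86364) = 2700555*(954 - 86364) = 2700555*(-85410) = -230654402550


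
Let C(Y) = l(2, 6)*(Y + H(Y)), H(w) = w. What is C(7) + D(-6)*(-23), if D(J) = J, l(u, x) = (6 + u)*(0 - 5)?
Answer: -422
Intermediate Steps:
l(u, x) = -30 - 5*u (l(u, x) = (6 + u)*(-5) = -30 - 5*u)
C(Y) = -80*Y (C(Y) = (-30 - 5*2)*(Y + Y) = (-30 - 10)*(2*Y) = -80*Y)
C(7) + D(-6)*(-23) = -80*7 - 6*(-23) = -560 + 138 = -422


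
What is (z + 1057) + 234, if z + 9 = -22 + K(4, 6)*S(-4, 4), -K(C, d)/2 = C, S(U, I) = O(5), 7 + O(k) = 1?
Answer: 1308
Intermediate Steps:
O(k) = -6 (O(k) = -7 + 1 = -6)
S(U, I) = -6
K(C, d) = -2*C
z = 17 (z = -9 + (-22 - 2*4*(-6)) = -9 + (-22 - 8*(-6)) = -9 + (-22 + 48) = -9 + 26 = 17)
(z + 1057) + 234 = (17 + 1057) + 234 = 1074 + 234 = 1308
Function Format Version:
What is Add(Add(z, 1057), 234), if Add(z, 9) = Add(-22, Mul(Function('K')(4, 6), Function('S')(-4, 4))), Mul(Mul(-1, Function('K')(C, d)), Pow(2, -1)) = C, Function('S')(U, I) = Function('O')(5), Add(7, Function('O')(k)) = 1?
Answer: 1308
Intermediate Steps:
Function('O')(k) = -6 (Function('O')(k) = Add(-7, 1) = -6)
Function('S')(U, I) = -6
Function('K')(C, d) = Mul(-2, C)
z = 17 (z = Add(-9, Add(-22, Mul(Mul(-2, 4), -6))) = Add(-9, Add(-22, Mul(-8, -6))) = Add(-9, Add(-22, 48)) = Add(-9, 26) = 17)
Add(Add(z, 1057), 234) = Add(Add(17, 1057), 234) = Add(1074, 234) = 1308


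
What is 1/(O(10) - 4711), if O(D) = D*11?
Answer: -1/4601 ≈ -0.00021734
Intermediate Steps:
O(D) = 11*D
1/(O(10) - 4711) = 1/(11*10 - 4711) = 1/(110 - 4711) = 1/(-4601) = -1/4601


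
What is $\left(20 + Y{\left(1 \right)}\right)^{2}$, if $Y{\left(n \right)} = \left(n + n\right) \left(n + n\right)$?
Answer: $576$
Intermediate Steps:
$Y{\left(n \right)} = 4 n^{2}$ ($Y{\left(n \right)} = 2 n 2 n = 4 n^{2}$)
$\left(20 + Y{\left(1 \right)}\right)^{2} = \left(20 + 4 \cdot 1^{2}\right)^{2} = \left(20 + 4 \cdot 1\right)^{2} = \left(20 + 4\right)^{2} = 24^{2} = 576$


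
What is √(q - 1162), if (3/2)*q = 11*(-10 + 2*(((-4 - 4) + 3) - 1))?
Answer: I*√11910/3 ≈ 36.378*I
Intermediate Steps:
q = -484/3 (q = 2*(11*(-10 + 2*(((-4 - 4) + 3) - 1)))/3 = 2*(11*(-10 + 2*((-8 + 3) - 1)))/3 = 2*(11*(-10 + 2*(-5 - 1)))/3 = 2*(11*(-10 + 2*(-6)))/3 = 2*(11*(-10 - 12))/3 = 2*(11*(-22))/3 = (⅔)*(-242) = -484/3 ≈ -161.33)
√(q - 1162) = √(-484/3 - 1162) = √(-3970/3) = I*√11910/3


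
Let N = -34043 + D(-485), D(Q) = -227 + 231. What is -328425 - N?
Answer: -294386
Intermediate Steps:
D(Q) = 4
N = -34039 (N = -34043 + 4 = -34039)
-328425 - N = -328425 - 1*(-34039) = -328425 + 34039 = -294386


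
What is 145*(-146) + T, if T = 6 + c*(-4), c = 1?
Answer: -21168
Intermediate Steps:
T = 2 (T = 6 + 1*(-4) = 6 - 4 = 2)
145*(-146) + T = 145*(-146) + 2 = -21170 + 2 = -21168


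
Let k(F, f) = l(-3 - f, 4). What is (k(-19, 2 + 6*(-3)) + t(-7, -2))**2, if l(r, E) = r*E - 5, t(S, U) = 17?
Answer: 4096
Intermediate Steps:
l(r, E) = -5 + E*r (l(r, E) = E*r - 5 = -5 + E*r)
k(F, f) = -17 - 4*f (k(F, f) = -5 + 4*(-3 - f) = -5 + (-12 - 4*f) = -17 - 4*f)
(k(-19, 2 + 6*(-3)) + t(-7, -2))**2 = ((-17 - 4*(2 + 6*(-3))) + 17)**2 = ((-17 - 4*(2 - 18)) + 17)**2 = ((-17 - 4*(-16)) + 17)**2 = ((-17 + 64) + 17)**2 = (47 + 17)**2 = 64**2 = 4096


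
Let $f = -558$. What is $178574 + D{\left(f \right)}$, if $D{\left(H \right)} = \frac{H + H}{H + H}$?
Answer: $178575$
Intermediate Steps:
$D{\left(H \right)} = 1$ ($D{\left(H \right)} = \frac{2 H}{2 H} = 2 H \frac{1}{2 H} = 1$)
$178574 + D{\left(f \right)} = 178574 + 1 = 178575$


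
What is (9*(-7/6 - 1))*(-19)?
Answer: 741/2 ≈ 370.50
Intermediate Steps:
(9*(-7/6 - 1))*(-19) = (9*(-13/6))*(-19) = -39/2*(-19) = 741/2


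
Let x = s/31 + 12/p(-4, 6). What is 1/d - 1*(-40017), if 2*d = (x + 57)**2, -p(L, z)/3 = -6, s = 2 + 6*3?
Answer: 1176857129091/29408929 ≈ 40017.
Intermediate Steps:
s = 20 (s = 2 + 18 = 20)
p(L, z) = 18 (p(L, z) = -3*(-6) = 18)
x = 122/93 (x = 20/31 + 12/18 = 20*(1/31) + 12*(1/18) = 20/31 + 2/3 = 122/93 ≈ 1.3118)
d = 29408929/17298 (d = (122/93 + 57)**2/2 = (5423/93)**2/2 = (1/2)*(29408929/8649) = 29408929/17298 ≈ 1700.1)
1/d - 1*(-40017) = 1/(29408929/17298) - 1*(-40017) = 17298/29408929 + 40017 = 1176857129091/29408929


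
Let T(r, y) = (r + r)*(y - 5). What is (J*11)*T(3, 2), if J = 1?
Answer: -198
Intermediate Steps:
T(r, y) = 2*r*(-5 + y) (T(r, y) = (2*r)*(-5 + y) = 2*r*(-5 + y))
(J*11)*T(3, 2) = (1*11)*(2*3*(-5 + 2)) = 11*(2*3*(-3)) = 11*(-18) = -198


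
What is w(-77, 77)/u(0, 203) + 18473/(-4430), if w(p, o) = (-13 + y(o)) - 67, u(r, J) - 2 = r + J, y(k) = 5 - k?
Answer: -178413/36326 ≈ -4.9114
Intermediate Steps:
u(r, J) = 2 + J + r (u(r, J) = 2 + (r + J) = 2 + (J + r) = 2 + J + r)
w(p, o) = -75 - o (w(p, o) = (-13 + (5 - o)) - 67 = (-8 - o) - 67 = -75 - o)
w(-77, 77)/u(0, 203) + 18473/(-4430) = (-75 - 1*77)/(2 + 203 + 0) + 18473/(-4430) = (-75 - 77)/205 + 18473*(-1/4430) = -152*1/205 - 18473/4430 = -152/205 - 18473/4430 = -178413/36326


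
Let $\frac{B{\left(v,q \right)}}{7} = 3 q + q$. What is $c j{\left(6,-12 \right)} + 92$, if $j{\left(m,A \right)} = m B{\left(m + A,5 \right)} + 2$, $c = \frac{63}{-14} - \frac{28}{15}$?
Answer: $- \frac{79031}{15} \approx -5268.7$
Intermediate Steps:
$c = - \frac{191}{30}$ ($c = 63 \left(- \frac{1}{14}\right) - \frac{28}{15} = - \frac{9}{2} - \frac{28}{15} = - \frac{191}{30} \approx -6.3667$)
$B{\left(v,q \right)} = 28 q$ ($B{\left(v,q \right)} = 7 \left(3 q + q\right) = 7 \cdot 4 q = 28 q$)
$j{\left(m,A \right)} = 2 + 140 m$ ($j{\left(m,A \right)} = m 28 \cdot 5 + 2 = m 140 + 2 = 140 m + 2 = 2 + 140 m$)
$c j{\left(6,-12 \right)} + 92 = - \frac{191 \left(2 + 140 \cdot 6\right)}{30} + 92 = - \frac{191 \left(2 + 840\right)}{30} + 92 = \left(- \frac{191}{30}\right) 842 + 92 = - \frac{80411}{15} + 92 = - \frac{79031}{15}$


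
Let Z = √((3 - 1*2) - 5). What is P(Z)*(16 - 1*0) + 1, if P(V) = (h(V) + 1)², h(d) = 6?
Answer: 785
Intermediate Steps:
Z = 2*I (Z = √((3 - 2) - 5) = √(1 - 5) = √(-4) = 2*I ≈ 2.0*I)
P(V) = 49 (P(V) = (6 + 1)² = 7² = 49)
P(Z)*(16 - 1*0) + 1 = 49*(16 - 1*0) + 1 = 49*(16 + 0) + 1 = 49*16 + 1 = 784 + 1 = 785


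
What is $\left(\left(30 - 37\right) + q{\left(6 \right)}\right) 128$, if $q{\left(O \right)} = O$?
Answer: $-128$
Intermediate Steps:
$\left(\left(30 - 37\right) + q{\left(6 \right)}\right) 128 = \left(\left(30 - 37\right) + 6\right) 128 = \left(-7 + 6\right) 128 = \left(-1\right) 128 = -128$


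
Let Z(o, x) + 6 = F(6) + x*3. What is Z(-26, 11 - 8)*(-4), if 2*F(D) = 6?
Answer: -24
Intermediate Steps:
F(D) = 3 (F(D) = (½)*6 = 3)
Z(o, x) = -3 + 3*x (Z(o, x) = -6 + (3 + x*3) = -6 + (3 + 3*x) = -3 + 3*x)
Z(-26, 11 - 8)*(-4) = (-3 + 3*(11 - 8))*(-4) = (-3 + 3*3)*(-4) = (-3 + 9)*(-4) = 6*(-4) = -24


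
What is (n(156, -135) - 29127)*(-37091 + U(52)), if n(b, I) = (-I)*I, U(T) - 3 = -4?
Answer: 1756380384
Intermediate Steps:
U(T) = -1 (U(T) = 3 - 4 = -1)
n(b, I) = -I**2
(n(156, -135) - 29127)*(-37091 + U(52)) = (-1*(-135)**2 - 29127)*(-37091 - 1) = (-1*18225 - 29127)*(-37092) = (-18225 - 29127)*(-37092) = -47352*(-37092) = 1756380384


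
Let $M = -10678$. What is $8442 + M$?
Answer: $-2236$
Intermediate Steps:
$8442 + M = 8442 - 10678 = -2236$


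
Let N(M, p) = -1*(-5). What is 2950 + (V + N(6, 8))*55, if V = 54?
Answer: 6195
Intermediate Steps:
N(M, p) = 5
2950 + (V + N(6, 8))*55 = 2950 + (54 + 5)*55 = 2950 + 59*55 = 2950 + 3245 = 6195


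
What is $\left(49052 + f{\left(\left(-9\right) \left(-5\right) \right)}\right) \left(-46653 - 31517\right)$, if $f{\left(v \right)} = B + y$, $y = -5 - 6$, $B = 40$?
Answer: $-3836661770$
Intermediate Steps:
$y = -11$ ($y = -5 - 6 = -11$)
$f{\left(v \right)} = 29$ ($f{\left(v \right)} = 40 - 11 = 29$)
$\left(49052 + f{\left(\left(-9\right) \left(-5\right) \right)}\right) \left(-46653 - 31517\right) = \left(49052 + 29\right) \left(-46653 - 31517\right) = 49081 \left(-78170\right) = -3836661770$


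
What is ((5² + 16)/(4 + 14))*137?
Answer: 5617/18 ≈ 312.06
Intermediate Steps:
((5² + 16)/(4 + 14))*137 = ((25 + 16)/18)*137 = (41*(1/18))*137 = (41/18)*137 = 5617/18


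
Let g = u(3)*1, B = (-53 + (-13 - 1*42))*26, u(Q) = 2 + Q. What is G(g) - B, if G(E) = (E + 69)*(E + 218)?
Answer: 19310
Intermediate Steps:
B = -2808 (B = (-53 + (-13 - 42))*26 = (-53 - 55)*26 = -108*26 = -2808)
g = 5 (g = (2 + 3)*1 = 5*1 = 5)
G(E) = (69 + E)*(218 + E)
G(g) - B = (15042 + 5**2 + 287*5) - 1*(-2808) = (15042 + 25 + 1435) + 2808 = 16502 + 2808 = 19310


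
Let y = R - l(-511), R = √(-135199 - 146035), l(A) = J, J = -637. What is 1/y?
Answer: 637/687003 - I*√281234/687003 ≈ 0.00092722 - 0.00077192*I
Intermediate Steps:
l(A) = -637
R = I*√281234 (R = √(-281234) = I*√281234 ≈ 530.32*I)
y = 637 + I*√281234 (y = I*√281234 - 1*(-637) = I*√281234 + 637 = 637 + I*√281234 ≈ 637.0 + 530.32*I)
1/y = 1/(637 + I*√281234)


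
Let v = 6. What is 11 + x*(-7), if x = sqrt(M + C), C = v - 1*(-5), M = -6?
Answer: 11 - 7*sqrt(5) ≈ -4.6525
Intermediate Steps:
C = 11 (C = 6 - 1*(-5) = 6 + 5 = 11)
x = sqrt(5) (x = sqrt(-6 + 11) = sqrt(5) ≈ 2.2361)
11 + x*(-7) = 11 + sqrt(5)*(-7) = 11 - 7*sqrt(5)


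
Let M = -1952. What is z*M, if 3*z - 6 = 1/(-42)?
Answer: -244976/63 ≈ -3888.5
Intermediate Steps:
z = 251/126 (z = 2 + (1/3)/(-42) = 2 + (1/3)*(-1/42) = 2 - 1/126 = 251/126 ≈ 1.9921)
z*M = (251/126)*(-1952) = -244976/63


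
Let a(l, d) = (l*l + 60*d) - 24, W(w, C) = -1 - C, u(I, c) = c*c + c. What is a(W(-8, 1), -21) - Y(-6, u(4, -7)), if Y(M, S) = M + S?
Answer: -1316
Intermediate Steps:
u(I, c) = c + c² (u(I, c) = c² + c = c + c²)
a(l, d) = -24 + l² + 60*d (a(l, d) = (l² + 60*d) - 24 = -24 + l² + 60*d)
a(W(-8, 1), -21) - Y(-6, u(4, -7)) = (-24 + (-1 - 1*1)² + 60*(-21)) - (-6 - 7*(1 - 7)) = (-24 + (-1 - 1)² - 1260) - (-6 - 7*(-6)) = (-24 + (-2)² - 1260) - (-6 + 42) = (-24 + 4 - 1260) - 1*36 = -1280 - 36 = -1316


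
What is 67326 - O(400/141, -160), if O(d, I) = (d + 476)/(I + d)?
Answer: 373002919/5540 ≈ 67329.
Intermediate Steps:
O(d, I) = (476 + d)/(I + d)
67326 - O(400/141, -160) = 67326 - (476 + 400/141)/(-160 + 400/141) = 67326 - 67516/((-22160/141)*141) = 67326 - (-141)*67516/(22160*141) = 67326 - 1*(-16879/5540) = 67326 + 16879/5540 = 373002919/5540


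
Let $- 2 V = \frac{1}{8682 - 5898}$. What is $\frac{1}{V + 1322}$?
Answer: $\frac{5568}{7360895} \approx 0.00075643$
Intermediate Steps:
$V = - \frac{1}{5568}$ ($V = - \frac{1}{2 \left(8682 - 5898\right)} = - \frac{1}{2 \cdot 2784} = \left(- \frac{1}{2}\right) \frac{1}{2784} = - \frac{1}{5568} \approx -0.0001796$)
$\frac{1}{V + 1322} = \frac{1}{- \frac{1}{5568} + 1322} = \frac{1}{\frac{7360895}{5568}} = \frac{5568}{7360895}$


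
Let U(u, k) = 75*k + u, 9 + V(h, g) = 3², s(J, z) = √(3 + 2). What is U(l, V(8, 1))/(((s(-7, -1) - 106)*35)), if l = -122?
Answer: 12932/393085 + 122*√5/393085 ≈ 0.033593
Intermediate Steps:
s(J, z) = √5
V(h, g) = 0 (V(h, g) = -9 + 3² = -9 + 9 = 0)
U(u, k) = u + 75*k
U(l, V(8, 1))/(((s(-7, -1) - 106)*35)) = (-122 + 75*0)/(((√5 - 106)*35)) = (-122 + 0)/(((-106 + √5)*35)) = -122/(-3710 + 35*√5)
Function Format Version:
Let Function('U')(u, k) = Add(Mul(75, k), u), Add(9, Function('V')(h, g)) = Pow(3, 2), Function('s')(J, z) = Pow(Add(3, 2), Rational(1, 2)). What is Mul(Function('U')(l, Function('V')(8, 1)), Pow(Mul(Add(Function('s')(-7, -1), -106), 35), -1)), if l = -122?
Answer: Add(Rational(12932, 393085), Mul(Rational(122, 393085), Pow(5, Rational(1, 2)))) ≈ 0.033593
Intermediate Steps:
Function('s')(J, z) = Pow(5, Rational(1, 2))
Function('V')(h, g) = 0 (Function('V')(h, g) = Add(-9, Pow(3, 2)) = Add(-9, 9) = 0)
Function('U')(u, k) = Add(u, Mul(75, k))
Mul(Function('U')(l, Function('V')(8, 1)), Pow(Mul(Add(Function('s')(-7, -1), -106), 35), -1)) = Mul(Add(-122, Mul(75, 0)), Pow(Mul(Add(Pow(5, Rational(1, 2)), -106), 35), -1)) = Mul(Add(-122, 0), Pow(Mul(Add(-106, Pow(5, Rational(1, 2))), 35), -1)) = Mul(-122, Pow(Add(-3710, Mul(35, Pow(5, Rational(1, 2)))), -1))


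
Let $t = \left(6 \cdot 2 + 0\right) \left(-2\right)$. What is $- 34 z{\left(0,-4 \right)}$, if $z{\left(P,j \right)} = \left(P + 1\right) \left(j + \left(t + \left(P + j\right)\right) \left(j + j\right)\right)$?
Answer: $-7480$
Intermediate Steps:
$t = -24$ ($t = \left(12 + 0\right) \left(-2\right) = 12 \left(-2\right) = -24$)
$z{\left(P,j \right)} = \left(1 + P\right) \left(j + 2 j \left(-24 + P + j\right)\right)$ ($z{\left(P,j \right)} = \left(P + 1\right) \left(j + \left(-24 + \left(P + j\right)\right) \left(j + j\right)\right) = \left(1 + P\right) \left(j + \left(-24 + P + j\right) 2 j\right) = \left(1 + P\right) \left(j + 2 j \left(-24 + P + j\right)\right)$)
$- 34 z{\left(0,-4 \right)} = - 34 \left(- 4 \left(-47 - 0 + 2 \left(-4\right) + 2 \cdot 0^{2} + 2 \cdot 0 \left(-4\right)\right)\right) = - 34 \left(- 4 \left(-47 + 0 - 8 + 2 \cdot 0 + 0\right)\right) = - 34 \left(- 4 \left(-47 + 0 - 8 + 0 + 0\right)\right) = - 34 \left(\left(-4\right) \left(-55\right)\right) = \left(-34\right) 220 = -7480$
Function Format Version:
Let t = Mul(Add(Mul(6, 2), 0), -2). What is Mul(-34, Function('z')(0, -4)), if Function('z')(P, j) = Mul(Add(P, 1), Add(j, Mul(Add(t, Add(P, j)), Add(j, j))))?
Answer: -7480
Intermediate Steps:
t = -24 (t = Mul(Add(12, 0), -2) = Mul(12, -2) = -24)
Function('z')(P, j) = Mul(Add(1, P), Add(j, Mul(2, j, Add(-24, P, j)))) (Function('z')(P, j) = Mul(Add(P, 1), Add(j, Mul(Add(-24, Add(P, j)), Add(j, j)))) = Mul(Add(1, P), Add(j, Mul(Add(-24, P, j), Mul(2, j)))) = Mul(Add(1, P), Add(j, Mul(2, j, Add(-24, P, j)))))
Mul(-34, Function('z')(0, -4)) = Mul(-34, Mul(-4, Add(-47, Mul(-45, 0), Mul(2, -4), Mul(2, Pow(0, 2)), Mul(2, 0, -4)))) = Mul(-34, Mul(-4, Add(-47, 0, -8, Mul(2, 0), 0))) = Mul(-34, Mul(-4, Add(-47, 0, -8, 0, 0))) = Mul(-34, Mul(-4, -55)) = Mul(-34, 220) = -7480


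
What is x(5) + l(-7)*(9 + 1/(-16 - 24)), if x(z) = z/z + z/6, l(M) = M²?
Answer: 52993/120 ≈ 441.61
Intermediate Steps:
x(z) = 1 + z/6 (x(z) = 1 + z*(⅙) = 1 + z/6)
x(5) + l(-7)*(9 + 1/(-16 - 24)) = (1 + (⅙)*5) + (-7)²*(9 + 1/(-16 - 24)) = (1 + ⅚) + 49*(9 + 1/(-40)) = 11/6 + 49*(9 - 1/40) = 11/6 + 49*(359/40) = 11/6 + 17591/40 = 52993/120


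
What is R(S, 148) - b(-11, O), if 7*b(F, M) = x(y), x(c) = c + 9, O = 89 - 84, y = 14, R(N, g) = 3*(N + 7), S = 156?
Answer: 3400/7 ≈ 485.71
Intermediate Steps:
R(N, g) = 21 + 3*N (R(N, g) = 3*(7 + N) = 21 + 3*N)
O = 5
x(c) = 9 + c
b(F, M) = 23/7 (b(F, M) = (9 + 14)/7 = (⅐)*23 = 23/7)
R(S, 148) - b(-11, O) = (21 + 3*156) - 1*23/7 = (21 + 468) - 23/7 = 489 - 23/7 = 3400/7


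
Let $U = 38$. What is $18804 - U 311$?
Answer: $6986$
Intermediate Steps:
$18804 - U 311 = 18804 - 38 \cdot 311 = 18804 - 11818 = 6986$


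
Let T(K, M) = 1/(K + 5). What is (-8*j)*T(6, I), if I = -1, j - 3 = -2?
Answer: -8/11 ≈ -0.72727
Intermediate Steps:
j = 1 (j = 3 - 2 = 1)
T(K, M) = 1/(5 + K)
(-8*j)*T(6, I) = (-8*1)/(5 + 6) = -8/11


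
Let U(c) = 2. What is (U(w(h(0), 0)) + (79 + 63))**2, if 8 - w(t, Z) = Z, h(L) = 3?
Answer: 20736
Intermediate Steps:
w(t, Z) = 8 - Z
(U(w(h(0), 0)) + (79 + 63))**2 = (2 + (79 + 63))**2 = (2 + 142)**2 = 144**2 = 20736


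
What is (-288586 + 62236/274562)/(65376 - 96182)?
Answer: 19808671774/2114539243 ≈ 9.3678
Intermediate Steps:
(-288586 + 62236/274562)/(65376 - 96182) = (-288586 + 62236*(1/274562))/(-30806) = (-288586 + 31118/137281)*(-1/30806) = -39617343548/137281*(-1/30806) = 19808671774/2114539243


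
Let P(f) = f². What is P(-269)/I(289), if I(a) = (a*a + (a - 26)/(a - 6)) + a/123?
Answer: 2518814049/2907396625 ≈ 0.86635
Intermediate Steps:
I(a) = a² + a/123 + (-26 + a)/(-6 + a) (I(a) = (a² + (-26 + a)/(-6 + a)) + a*(1/123) = (a² + (-26 + a)/(-6 + a)) + a/123 = a² + a/123 + (-26 + a)/(-6 + a))
P(-269)/I(289) = (-269)²/(((-3198 - 737*289² + 117*289 + 123*289³)/(123*(-6 + 289)))) = 72361/(((1/123)*(-3198 - 737*83521 + 33813 + 123*24137569)/283)) = 72361/(((1/123)*(1/283)*(-3198 - 61554977 + 33813 + 2968920987))) = 72361/(((1/123)*(1/283)*2907396625)) = 72361/(2907396625/34809) = 72361*(34809/2907396625) = 2518814049/2907396625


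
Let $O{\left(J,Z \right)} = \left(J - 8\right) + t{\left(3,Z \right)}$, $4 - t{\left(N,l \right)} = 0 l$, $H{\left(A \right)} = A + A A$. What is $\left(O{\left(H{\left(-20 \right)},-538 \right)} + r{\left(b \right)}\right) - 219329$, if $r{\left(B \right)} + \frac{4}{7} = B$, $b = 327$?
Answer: $- \frac{1530386}{7} \approx -2.1863 \cdot 10^{5}$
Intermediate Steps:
$H{\left(A \right)} = A + A^{2}$
$t{\left(N,l \right)} = 4$ ($t{\left(N,l \right)} = 4 - 0 l = 4 - 0 = 4 + 0 = 4$)
$O{\left(J,Z \right)} = -4 + J$ ($O{\left(J,Z \right)} = \left(J - 8\right) + 4 = \left(-8 + J\right) + 4 = -4 + J$)
$r{\left(B \right)} = - \frac{4}{7} + B$
$\left(O{\left(H{\left(-20 \right)},-538 \right)} + r{\left(b \right)}\right) - 219329 = \left(\left(-4 - 20 \left(1 - 20\right)\right) + \left(- \frac{4}{7} + 327\right)\right) - 219329 = \left(\left(-4 - -380\right) + \frac{2285}{7}\right) - 219329 = \left(\left(-4 + 380\right) + \frac{2285}{7}\right) - 219329 = \left(376 + \frac{2285}{7}\right) - 219329 = \frac{4917}{7} - 219329 = - \frac{1530386}{7}$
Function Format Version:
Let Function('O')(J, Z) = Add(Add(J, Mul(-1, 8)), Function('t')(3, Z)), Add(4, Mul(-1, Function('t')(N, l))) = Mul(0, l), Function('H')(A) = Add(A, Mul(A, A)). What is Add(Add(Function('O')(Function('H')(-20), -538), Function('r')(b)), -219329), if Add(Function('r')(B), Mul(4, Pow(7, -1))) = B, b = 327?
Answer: Rational(-1530386, 7) ≈ -2.1863e+5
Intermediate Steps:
Function('H')(A) = Add(A, Pow(A, 2))
Function('t')(N, l) = 4 (Function('t')(N, l) = Add(4, Mul(-1, Mul(0, l))) = Add(4, Mul(-1, 0)) = Add(4, 0) = 4)
Function('O')(J, Z) = Add(-4, J) (Function('O')(J, Z) = Add(Add(J, Mul(-1, 8)), 4) = Add(Add(J, -8), 4) = Add(Add(-8, J), 4) = Add(-4, J))
Function('r')(B) = Add(Rational(-4, 7), B)
Add(Add(Function('O')(Function('H')(-20), -538), Function('r')(b)), -219329) = Add(Add(Add(-4, Mul(-20, Add(1, -20))), Add(Rational(-4, 7), 327)), -219329) = Add(Add(Add(-4, Mul(-20, -19)), Rational(2285, 7)), -219329) = Add(Add(Add(-4, 380), Rational(2285, 7)), -219329) = Add(Add(376, Rational(2285, 7)), -219329) = Add(Rational(4917, 7), -219329) = Rational(-1530386, 7)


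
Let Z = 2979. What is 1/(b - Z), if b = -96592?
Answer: -1/99571 ≈ -1.0043e-5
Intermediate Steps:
1/(b - Z) = 1/(-96592 - 1*2979) = 1/(-96592 - 2979) = 1/(-99571) = -1/99571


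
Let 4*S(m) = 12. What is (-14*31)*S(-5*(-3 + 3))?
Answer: -1302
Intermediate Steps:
S(m) = 3 (S(m) = (¼)*12 = 3)
(-14*31)*S(-5*(-3 + 3)) = -14*31*3 = -434*3 = -1302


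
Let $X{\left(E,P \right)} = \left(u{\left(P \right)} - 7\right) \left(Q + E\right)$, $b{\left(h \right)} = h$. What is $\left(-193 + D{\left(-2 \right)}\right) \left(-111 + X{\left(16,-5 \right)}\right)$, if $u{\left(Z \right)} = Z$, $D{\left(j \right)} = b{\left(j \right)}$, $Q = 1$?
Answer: $61425$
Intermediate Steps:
$D{\left(j \right)} = j$
$X{\left(E,P \right)} = \left(1 + E\right) \left(-7 + P\right)$ ($X{\left(E,P \right)} = \left(P - 7\right) \left(1 + E\right) = \left(-7 + P\right) \left(1 + E\right) = \left(1 + E\right) \left(-7 + P\right)$)
$\left(-193 + D{\left(-2 \right)}\right) \left(-111 + X{\left(16,-5 \right)}\right) = \left(-193 - 2\right) \left(-111 - 204\right) = - 195 \left(-111 - 204\right) = \left(-195\right) \left(-315\right) = 61425$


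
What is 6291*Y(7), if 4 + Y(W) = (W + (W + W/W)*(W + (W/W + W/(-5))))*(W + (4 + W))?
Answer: 33732342/5 ≈ 6.7465e+6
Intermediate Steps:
Y(W) = -4 + (4 + 2*W)*(W + (1 + W)*(1 + 4*W/5)) (Y(W) = -4 + (W + (W + W/W)*(W + (W/W + W/(-5))))*(W + (4 + W)) = -4 + (W + (W + 1)*(W + (1 + W*(-1/5))))*(4 + 2*W) = -4 + (W + (1 + W)*(W + (1 - W/5)))*(4 + 2*W) = -4 + (W + (1 + W)*(1 + 4*W/5))*(4 + 2*W) = -4 + (4 + 2*W)*(W + (1 + W)*(1 + 4*W/5)))
6291*Y(7) = 6291*((2/5)*7*(33 + 4*7**2 + 22*7)) = 6291*((2/5)*7*(33 + 4*49 + 154)) = 6291*((2/5)*7*(33 + 196 + 154)) = 6291*((2/5)*7*383) = 6291*(5362/5) = 33732342/5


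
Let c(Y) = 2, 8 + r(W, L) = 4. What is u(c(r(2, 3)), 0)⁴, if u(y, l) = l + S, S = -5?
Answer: 625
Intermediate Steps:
r(W, L) = -4 (r(W, L) = -8 + 4 = -4)
u(y, l) = -5 + l (u(y, l) = l - 5 = -5 + l)
u(c(r(2, 3)), 0)⁴ = (-5 + 0)⁴ = (-5)⁴ = 625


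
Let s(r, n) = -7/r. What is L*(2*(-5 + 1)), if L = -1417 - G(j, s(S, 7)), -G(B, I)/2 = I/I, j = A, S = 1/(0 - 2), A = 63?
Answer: 11320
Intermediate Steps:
S = -1/2 (S = 1/(-2) = -1/2 ≈ -0.50000)
j = 63
G(B, I) = -2 (G(B, I) = -2*I/I = -2*1 = -2)
L = -1415 (L = -1417 - 1*(-2) = -1417 + 2 = -1415)
L*(2*(-5 + 1)) = -2830*(-5 + 1) = -2830*(-4) = -1415*(-8) = 11320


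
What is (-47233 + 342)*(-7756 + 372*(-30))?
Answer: 886990156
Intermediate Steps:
(-47233 + 342)*(-7756 + 372*(-30)) = -46891*(-7756 - 11160) = -46891*(-18916) = 886990156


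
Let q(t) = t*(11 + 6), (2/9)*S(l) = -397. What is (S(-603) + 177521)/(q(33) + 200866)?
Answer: 351469/402854 ≈ 0.87245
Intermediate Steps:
S(l) = -3573/2 (S(l) = (9/2)*(-397) = -3573/2)
q(t) = 17*t (q(t) = t*17 = 17*t)
(S(-603) + 177521)/(q(33) + 200866) = (-3573/2 + 177521)/(17*33 + 200866) = 351469/(2*(561 + 200866)) = (351469/2)/201427 = (351469/2)*(1/201427) = 351469/402854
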